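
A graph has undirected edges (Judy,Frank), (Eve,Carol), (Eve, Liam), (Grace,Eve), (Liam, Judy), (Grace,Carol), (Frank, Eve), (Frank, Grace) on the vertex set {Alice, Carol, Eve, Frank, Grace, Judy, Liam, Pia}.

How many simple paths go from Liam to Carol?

7

Liam–Eve–Carol
Liam–Eve–Frank–Grace–Carol
Liam–Eve–Grace–Carol
Liam–Judy–Frank–Eve–Carol
Liam–Judy–Frank–Eve–Grace–Carol
Liam–Judy–Frank–Grace–Carol
Liam–Judy–Frank–Grace–Eve–Carol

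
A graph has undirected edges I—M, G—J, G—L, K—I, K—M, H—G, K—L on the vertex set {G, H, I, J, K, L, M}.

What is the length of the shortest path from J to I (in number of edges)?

4

Distance 0: J.
Distance 1: G.
Distance 2: H, L.
Distance 3: K.
Distance 4: I, M — contains I.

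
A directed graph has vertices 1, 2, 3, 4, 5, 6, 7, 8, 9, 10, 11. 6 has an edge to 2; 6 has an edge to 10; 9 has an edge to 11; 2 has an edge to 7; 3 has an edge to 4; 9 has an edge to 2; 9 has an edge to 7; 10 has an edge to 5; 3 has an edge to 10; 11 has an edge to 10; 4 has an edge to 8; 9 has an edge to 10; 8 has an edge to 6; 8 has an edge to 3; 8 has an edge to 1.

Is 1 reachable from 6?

No

Explore from 6.
Distance 1: reach 2, 10.
Distance 2: reach 5, 7.
The search from 6 is exhausted; no directed path reaches 1.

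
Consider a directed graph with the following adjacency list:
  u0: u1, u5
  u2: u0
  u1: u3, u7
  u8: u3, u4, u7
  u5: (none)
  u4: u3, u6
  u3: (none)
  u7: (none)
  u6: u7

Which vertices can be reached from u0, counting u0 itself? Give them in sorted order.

Start at u0.
Its neighbours: u1, u5.
Then their neighbours: u3, u7.
Nothing further is reachable.

u0, u1, u3, u5, u7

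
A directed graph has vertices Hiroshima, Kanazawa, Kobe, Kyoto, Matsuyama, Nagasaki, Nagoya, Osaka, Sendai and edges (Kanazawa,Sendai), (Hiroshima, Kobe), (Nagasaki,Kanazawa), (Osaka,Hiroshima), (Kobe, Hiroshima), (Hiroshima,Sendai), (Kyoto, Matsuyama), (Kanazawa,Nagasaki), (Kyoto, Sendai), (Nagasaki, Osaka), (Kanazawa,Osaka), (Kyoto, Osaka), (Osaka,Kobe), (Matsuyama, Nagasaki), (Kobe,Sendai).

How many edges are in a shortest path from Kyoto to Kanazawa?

Distance 0: Kyoto.
Distance 1: Matsuyama, Osaka, Sendai.
Distance 2: Hiroshima, Kobe, Nagasaki.
Distance 3: Kanazawa — contains Kanazawa.

3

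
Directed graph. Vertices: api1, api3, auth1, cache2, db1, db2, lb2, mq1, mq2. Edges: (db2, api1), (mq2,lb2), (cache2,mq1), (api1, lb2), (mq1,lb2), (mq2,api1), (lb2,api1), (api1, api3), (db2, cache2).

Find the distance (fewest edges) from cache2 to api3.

4

Distance 0: cache2.
Distance 1: mq1.
Distance 2: lb2.
Distance 3: api1.
Distance 4: api3 — contains api3.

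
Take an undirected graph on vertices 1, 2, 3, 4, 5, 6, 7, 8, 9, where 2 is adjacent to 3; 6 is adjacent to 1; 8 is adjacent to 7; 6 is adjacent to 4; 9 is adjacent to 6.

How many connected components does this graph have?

4

From 1: component {1, 4, 6, 9}.
From 2: component {2, 3}.
From 5: component {5}.
From 7: component {7, 8}.
That's 4 components.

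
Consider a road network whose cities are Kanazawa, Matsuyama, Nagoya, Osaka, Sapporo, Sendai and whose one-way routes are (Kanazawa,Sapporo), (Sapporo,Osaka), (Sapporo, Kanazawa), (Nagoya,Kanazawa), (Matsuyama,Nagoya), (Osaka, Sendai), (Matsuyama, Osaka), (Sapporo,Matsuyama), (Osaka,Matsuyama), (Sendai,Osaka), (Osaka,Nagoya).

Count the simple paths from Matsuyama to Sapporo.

2

Matsuyama→Nagoya→Kanazawa→Sapporo
Matsuyama→Osaka→Nagoya→Kanazawa→Sapporo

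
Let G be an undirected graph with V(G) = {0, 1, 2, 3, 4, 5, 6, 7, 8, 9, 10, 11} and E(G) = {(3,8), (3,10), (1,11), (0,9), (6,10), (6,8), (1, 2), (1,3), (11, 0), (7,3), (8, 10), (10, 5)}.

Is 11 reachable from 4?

No

4 has no edges, so nothing is reachable from it.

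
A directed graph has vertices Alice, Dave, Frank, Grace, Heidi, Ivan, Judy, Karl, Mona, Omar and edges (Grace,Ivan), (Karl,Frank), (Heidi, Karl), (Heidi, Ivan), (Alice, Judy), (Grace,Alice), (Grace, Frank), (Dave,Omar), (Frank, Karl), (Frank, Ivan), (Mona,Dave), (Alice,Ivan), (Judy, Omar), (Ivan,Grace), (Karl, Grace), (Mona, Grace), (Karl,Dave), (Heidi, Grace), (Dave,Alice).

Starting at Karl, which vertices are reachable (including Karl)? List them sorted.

Alice, Dave, Frank, Grace, Ivan, Judy, Karl, Omar

Start at Karl.
Its neighbours: Dave, Frank, Grace.
Then their neighbours: Alice, Ivan, Omar.
Then next layer: Judy.
Nothing further is reachable.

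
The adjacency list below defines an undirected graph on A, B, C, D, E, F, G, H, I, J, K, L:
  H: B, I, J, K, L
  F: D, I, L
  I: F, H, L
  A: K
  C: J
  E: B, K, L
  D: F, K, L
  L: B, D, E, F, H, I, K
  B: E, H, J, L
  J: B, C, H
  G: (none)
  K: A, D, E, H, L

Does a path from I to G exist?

No

Explore from I.
Distance 1: reach F, H, L.
Distance 2: reach B, D, E, J, K.
Distance 3: reach A, C.
The search is exhausted without reaching G; it lies in a different component.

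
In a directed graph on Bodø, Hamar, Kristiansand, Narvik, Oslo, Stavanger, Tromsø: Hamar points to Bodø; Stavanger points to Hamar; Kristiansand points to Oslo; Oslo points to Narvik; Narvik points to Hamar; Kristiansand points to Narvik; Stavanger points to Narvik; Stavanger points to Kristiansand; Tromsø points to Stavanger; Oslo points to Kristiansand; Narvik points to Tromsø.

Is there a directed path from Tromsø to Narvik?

Explore from Tromsø.
Distance 1: reach Stavanger.
Distance 2: reach Hamar, Kristiansand, Narvik.
Found Narvik.

Yes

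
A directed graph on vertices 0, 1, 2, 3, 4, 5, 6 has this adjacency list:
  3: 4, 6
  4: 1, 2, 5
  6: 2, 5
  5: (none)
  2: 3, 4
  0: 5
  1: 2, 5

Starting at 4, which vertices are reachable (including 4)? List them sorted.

1, 2, 3, 4, 5, 6

Start at 4.
Its neighbours: 1, 2, 5.
Then their neighbours: 3.
Then next layer: 6.
Nothing further is reachable.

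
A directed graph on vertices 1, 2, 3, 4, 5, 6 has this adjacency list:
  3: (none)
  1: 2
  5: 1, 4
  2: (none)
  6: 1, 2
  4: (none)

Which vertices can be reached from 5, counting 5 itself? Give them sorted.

Start at 5.
Its neighbours: 1, 4.
Then their neighbours: 2.
Nothing further is reachable.

1, 2, 4, 5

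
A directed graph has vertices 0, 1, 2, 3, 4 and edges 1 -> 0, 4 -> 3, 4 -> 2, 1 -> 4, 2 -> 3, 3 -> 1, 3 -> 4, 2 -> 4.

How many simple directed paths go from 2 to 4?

2→3→1→4
2→3→4
2→4

3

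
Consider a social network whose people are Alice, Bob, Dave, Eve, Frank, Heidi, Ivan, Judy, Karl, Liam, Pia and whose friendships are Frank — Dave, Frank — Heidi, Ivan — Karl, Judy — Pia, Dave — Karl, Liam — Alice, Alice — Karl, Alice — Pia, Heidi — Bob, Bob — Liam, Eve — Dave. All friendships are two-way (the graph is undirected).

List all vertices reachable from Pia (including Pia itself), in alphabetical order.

Alice, Bob, Dave, Eve, Frank, Heidi, Ivan, Judy, Karl, Liam, Pia

Start at Pia.
Its neighbours: Alice, Judy.
Then their neighbours: Karl, Liam.
Then next layer: Bob, Dave, Ivan.
Then next layer: Eve, Frank, Heidi.
Every vertex is now reached.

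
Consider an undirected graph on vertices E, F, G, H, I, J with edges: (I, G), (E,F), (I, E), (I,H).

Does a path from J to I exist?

J has no edges, so nothing is reachable from it.

No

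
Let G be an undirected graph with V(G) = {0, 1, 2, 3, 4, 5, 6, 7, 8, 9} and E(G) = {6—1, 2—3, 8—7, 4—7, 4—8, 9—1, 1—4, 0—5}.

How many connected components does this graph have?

From 0: component {0, 5}.
From 1: component {1, 4, 6, 7, 8, 9}.
From 2: component {2, 3}.
That's 3 components.

3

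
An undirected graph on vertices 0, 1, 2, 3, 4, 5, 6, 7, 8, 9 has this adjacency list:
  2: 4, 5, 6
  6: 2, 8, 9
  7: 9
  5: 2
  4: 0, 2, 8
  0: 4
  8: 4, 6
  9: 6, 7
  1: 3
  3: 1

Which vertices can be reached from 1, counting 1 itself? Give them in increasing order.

Start at 1.
Its neighbours: 3.
Nothing further is reachable.

1, 3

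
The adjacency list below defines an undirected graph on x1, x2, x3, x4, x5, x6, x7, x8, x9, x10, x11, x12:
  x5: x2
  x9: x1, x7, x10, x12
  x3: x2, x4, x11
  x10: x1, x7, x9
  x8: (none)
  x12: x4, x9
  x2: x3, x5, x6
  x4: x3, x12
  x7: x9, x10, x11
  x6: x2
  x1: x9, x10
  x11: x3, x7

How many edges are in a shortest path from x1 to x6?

Distance 0: x1.
Distance 1: x9, x10.
Distance 2: x7, x12.
Distance 3: x4, x11.
Distance 4: x3.
Distance 5: x2.
Distance 6: x5, x6 — contains x6.

6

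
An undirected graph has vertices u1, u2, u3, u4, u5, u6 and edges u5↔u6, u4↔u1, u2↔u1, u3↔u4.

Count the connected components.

From u1: component {u1, u2, u3, u4}.
From u5: component {u5, u6}.
That's 2 components.

2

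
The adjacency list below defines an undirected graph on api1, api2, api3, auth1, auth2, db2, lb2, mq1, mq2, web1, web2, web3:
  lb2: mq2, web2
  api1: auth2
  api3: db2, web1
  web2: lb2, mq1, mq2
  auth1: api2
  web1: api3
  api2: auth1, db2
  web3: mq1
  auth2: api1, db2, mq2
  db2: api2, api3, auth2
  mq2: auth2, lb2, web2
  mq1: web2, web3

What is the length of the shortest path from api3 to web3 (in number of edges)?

6

Distance 0: api3.
Distance 1: db2, web1.
Distance 2: api2, auth2.
Distance 3: api1, auth1, mq2.
Distance 4: lb2, web2.
Distance 5: mq1.
Distance 6: web3 — contains web3.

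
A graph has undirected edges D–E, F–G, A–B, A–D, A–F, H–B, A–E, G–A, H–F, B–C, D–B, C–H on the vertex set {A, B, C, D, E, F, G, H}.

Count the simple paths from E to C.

18

E–A–B–C
E–A–B–H–C
E–A–D–B–C
E–A–D–B–H–C
E–A–F–H–B–C
E–A–F–H–C
E–A–G–F–H–B–C
E–A–G–F–H–C
... and 10 more.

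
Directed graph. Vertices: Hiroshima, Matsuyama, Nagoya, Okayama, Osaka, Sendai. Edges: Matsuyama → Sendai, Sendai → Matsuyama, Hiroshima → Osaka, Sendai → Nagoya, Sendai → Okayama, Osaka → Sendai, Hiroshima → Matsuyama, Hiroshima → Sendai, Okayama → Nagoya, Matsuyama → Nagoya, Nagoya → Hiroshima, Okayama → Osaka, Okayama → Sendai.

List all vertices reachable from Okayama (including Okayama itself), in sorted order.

Hiroshima, Matsuyama, Nagoya, Okayama, Osaka, Sendai

Start at Okayama.
Its neighbours: Nagoya, Osaka, Sendai.
Then their neighbours: Hiroshima, Matsuyama.
Every vertex is now reached.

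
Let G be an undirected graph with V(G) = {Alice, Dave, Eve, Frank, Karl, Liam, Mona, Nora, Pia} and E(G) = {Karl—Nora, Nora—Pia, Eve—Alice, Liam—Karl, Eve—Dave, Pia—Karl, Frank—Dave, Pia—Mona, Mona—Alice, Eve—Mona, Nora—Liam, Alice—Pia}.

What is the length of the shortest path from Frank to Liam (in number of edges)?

6

Distance 0: Frank.
Distance 1: Dave.
Distance 2: Eve.
Distance 3: Alice, Mona.
Distance 4: Pia.
Distance 5: Karl, Nora.
Distance 6: Liam — contains Liam.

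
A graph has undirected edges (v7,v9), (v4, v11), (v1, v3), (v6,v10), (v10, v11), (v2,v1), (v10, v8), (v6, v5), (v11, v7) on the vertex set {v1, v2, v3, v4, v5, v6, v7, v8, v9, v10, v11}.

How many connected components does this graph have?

From v1: component {v1, v2, v3}.
From v4: component {v4, v5, v6, v7, v8, v9, v10, v11}.
That's 2 components.

2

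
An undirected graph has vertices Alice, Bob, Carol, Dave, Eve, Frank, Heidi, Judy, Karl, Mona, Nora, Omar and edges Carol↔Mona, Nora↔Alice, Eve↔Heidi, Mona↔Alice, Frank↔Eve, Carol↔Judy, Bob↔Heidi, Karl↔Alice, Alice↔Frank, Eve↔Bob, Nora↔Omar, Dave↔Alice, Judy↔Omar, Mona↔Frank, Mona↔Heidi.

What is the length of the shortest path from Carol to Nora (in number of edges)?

3

Distance 0: Carol.
Distance 1: Judy, Mona.
Distance 2: Alice, Frank, Heidi, Omar.
Distance 3: Bob, Dave, Eve, Karl, Nora — contains Nora.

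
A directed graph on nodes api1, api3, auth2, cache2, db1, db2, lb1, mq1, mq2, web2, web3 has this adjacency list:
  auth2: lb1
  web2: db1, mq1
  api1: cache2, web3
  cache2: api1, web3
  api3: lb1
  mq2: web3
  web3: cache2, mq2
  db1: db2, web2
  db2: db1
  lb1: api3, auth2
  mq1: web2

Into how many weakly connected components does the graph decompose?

From api1: component {api1, cache2, mq2, web3}.
From api3: component {api3, auth2, lb1}.
From db1: component {db1, db2, mq1, web2}.
That's 3 components.

3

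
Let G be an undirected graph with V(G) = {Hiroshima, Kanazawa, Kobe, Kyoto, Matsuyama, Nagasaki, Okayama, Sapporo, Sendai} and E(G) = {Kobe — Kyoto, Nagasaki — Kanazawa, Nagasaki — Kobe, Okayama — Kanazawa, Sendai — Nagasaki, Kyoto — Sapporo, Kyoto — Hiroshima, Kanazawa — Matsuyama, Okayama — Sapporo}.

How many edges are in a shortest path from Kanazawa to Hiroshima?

4

Distance 0: Kanazawa.
Distance 1: Matsuyama, Nagasaki, Okayama.
Distance 2: Kobe, Sapporo, Sendai.
Distance 3: Kyoto.
Distance 4: Hiroshima — contains Hiroshima.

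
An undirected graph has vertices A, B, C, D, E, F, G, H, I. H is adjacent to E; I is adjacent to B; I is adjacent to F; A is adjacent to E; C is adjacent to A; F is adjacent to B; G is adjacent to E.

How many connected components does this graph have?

From A: component {A, C, E, G, H}.
From B: component {B, F, I}.
From D: component {D}.
That's 3 components.

3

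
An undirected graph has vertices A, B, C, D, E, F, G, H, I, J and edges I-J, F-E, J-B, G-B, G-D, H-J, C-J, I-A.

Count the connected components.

2

From A: component {A, B, C, D, G, H, I, J}.
From E: component {E, F}.
That's 2 components.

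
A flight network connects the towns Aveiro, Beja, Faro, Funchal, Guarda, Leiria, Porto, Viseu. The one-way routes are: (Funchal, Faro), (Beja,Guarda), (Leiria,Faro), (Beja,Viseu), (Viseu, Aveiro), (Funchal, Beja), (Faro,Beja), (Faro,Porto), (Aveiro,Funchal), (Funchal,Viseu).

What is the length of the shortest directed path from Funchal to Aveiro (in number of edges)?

Distance 0: Funchal.
Distance 1: Beja, Faro, Viseu.
Distance 2: Aveiro, Guarda, Porto — contains Aveiro.

2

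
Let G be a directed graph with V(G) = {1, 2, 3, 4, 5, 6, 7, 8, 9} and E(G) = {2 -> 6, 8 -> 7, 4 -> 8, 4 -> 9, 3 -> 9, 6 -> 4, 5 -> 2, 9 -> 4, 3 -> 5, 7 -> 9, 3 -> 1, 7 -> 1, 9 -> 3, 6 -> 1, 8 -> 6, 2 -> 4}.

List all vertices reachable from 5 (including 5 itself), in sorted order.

Start at 5.
Its neighbours: 2.
Then their neighbours: 4, 6.
Then next layer: 1, 8, 9.
Then next layer: 3, 7.
Every vertex is now reached.

1, 2, 3, 4, 5, 6, 7, 8, 9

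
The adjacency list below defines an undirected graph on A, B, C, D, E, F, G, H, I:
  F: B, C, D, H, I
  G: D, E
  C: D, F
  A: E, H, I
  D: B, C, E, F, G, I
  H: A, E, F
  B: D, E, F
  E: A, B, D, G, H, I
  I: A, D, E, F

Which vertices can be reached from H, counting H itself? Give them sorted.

Start at H.
Its neighbours: A, E, F.
Then their neighbours: B, C, D, G, I.
Every vertex is now reached.

A, B, C, D, E, F, G, H, I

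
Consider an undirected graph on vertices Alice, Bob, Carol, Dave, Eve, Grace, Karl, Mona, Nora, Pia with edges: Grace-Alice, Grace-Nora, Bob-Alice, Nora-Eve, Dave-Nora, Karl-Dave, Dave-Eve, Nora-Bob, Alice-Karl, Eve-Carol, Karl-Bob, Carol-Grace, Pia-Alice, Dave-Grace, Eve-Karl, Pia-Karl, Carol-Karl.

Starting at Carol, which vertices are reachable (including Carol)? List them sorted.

Start at Carol.
Its neighbours: Eve, Grace, Karl.
Then their neighbours: Alice, Bob, Dave, Nora, Pia.
Nothing further is reachable.

Alice, Bob, Carol, Dave, Eve, Grace, Karl, Nora, Pia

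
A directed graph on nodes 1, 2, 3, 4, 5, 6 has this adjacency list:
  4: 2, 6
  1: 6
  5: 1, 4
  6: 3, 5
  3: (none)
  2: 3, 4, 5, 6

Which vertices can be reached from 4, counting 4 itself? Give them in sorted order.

Start at 4.
Its neighbours: 2, 6.
Then their neighbours: 3, 5.
Then next layer: 1.
Every vertex is now reached.

1, 2, 3, 4, 5, 6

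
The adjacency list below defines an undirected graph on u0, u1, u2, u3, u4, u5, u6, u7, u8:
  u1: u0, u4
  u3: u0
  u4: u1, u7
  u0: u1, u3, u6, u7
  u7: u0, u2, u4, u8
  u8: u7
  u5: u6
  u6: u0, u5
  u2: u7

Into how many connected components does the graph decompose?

1

From u0: component {u0, u1, u2, u3, u4, u5, u6, u7, u8}.
That's 1 component.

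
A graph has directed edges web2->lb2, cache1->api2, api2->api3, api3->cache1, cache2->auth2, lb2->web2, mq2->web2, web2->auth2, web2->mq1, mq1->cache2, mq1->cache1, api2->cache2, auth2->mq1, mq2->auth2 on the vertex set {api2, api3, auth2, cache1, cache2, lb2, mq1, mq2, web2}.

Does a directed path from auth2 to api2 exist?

Yes

Explore from auth2.
Distance 1: reach mq1.
Distance 2: reach cache1, cache2.
Distance 3: reach api2.
Found api2.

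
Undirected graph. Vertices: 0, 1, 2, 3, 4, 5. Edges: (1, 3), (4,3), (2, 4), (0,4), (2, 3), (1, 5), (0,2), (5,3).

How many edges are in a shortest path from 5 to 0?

Distance 0: 5.
Distance 1: 1, 3.
Distance 2: 2, 4.
Distance 3: 0 — contains 0.

3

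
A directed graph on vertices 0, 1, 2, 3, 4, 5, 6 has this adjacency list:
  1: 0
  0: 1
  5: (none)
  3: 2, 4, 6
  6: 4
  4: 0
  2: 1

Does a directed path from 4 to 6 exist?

Explore from 4.
Distance 1: reach 0.
Distance 2: reach 1.
The search from 4 is exhausted; no directed path reaches 6.

No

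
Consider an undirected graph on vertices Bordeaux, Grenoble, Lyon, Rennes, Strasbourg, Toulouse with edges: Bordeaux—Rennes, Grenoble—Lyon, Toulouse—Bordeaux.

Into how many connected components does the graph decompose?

From Bordeaux: component {Bordeaux, Rennes, Toulouse}.
From Grenoble: component {Grenoble, Lyon}.
From Strasbourg: component {Strasbourg}.
That's 3 components.

3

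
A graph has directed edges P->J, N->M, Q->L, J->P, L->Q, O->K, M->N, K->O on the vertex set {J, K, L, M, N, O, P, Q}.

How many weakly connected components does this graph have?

4

From J: component {J, P}.
From K: component {K, O}.
From L: component {L, Q}.
From M: component {M, N}.
That's 4 components.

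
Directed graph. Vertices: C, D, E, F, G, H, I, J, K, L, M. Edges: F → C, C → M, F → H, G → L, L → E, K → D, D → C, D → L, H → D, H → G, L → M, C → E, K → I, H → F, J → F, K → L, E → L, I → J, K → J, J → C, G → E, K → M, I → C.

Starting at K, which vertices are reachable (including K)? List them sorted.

C, D, E, F, G, H, I, J, K, L, M

Start at K.
Its neighbours: D, I, J, L, M.
Then their neighbours: C, E, F.
Then next layer: H.
Then next layer: G.
Every vertex is now reached.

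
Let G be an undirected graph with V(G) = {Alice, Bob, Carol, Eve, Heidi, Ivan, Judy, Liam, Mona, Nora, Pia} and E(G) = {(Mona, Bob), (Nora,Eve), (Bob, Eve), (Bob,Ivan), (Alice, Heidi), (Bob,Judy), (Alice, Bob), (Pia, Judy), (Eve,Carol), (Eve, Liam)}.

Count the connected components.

1

From Alice: component {Alice, Bob, Carol, Eve, Heidi, Ivan, Judy, Liam, Mona, Nora, Pia}.
That's 1 component.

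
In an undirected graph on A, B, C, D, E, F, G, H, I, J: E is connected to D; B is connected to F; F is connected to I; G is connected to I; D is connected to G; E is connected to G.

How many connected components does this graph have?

5

From A: component {A}.
From B: component {B, D, E, F, G, I}.
From C: component {C}.
From H: component {H}.
From J: component {J}.
That's 5 components.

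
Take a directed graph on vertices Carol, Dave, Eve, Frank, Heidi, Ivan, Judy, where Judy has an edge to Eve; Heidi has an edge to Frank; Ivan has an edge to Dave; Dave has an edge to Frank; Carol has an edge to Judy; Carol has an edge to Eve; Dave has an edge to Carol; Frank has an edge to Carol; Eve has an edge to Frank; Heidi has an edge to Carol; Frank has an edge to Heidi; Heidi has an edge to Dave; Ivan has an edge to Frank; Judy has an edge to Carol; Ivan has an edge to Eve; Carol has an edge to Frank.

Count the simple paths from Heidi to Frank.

Heidi→Carol→Eve→Frank
Heidi→Carol→Frank
Heidi→Carol→Judy→Eve→Frank
Heidi→Dave→Carol→Eve→Frank
Heidi→Dave→Carol→Frank
Heidi→Dave→Carol→Judy→Eve→Frank
Heidi→Dave→Frank
Heidi→Frank

8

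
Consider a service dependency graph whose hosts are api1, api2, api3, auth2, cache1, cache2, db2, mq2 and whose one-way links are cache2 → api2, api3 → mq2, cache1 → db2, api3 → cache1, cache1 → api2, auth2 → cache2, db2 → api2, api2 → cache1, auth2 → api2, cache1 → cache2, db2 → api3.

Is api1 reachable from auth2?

No

Explore from auth2.
Distance 1: reach api2, cache2.
Distance 2: reach cache1.
Distance 3: reach db2.
Distance 4: reach api3.
Distance 5: reach mq2.
The search from auth2 is exhausted; no directed path reaches api1.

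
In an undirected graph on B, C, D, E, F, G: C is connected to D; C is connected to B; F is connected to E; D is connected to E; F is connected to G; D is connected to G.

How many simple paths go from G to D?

G–D
G–F–E–D

2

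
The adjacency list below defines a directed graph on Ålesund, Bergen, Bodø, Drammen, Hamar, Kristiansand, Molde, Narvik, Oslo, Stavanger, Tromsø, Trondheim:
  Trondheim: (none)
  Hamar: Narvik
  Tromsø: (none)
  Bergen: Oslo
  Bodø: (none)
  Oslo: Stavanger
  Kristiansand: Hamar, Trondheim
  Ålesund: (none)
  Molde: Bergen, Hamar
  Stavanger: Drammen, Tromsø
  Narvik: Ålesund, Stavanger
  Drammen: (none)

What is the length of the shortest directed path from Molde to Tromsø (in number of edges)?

Distance 0: Molde.
Distance 1: Bergen, Hamar.
Distance 2: Narvik, Oslo.
Distance 3: Ålesund, Stavanger.
Distance 4: Drammen, Tromsø — contains Tromsø.

4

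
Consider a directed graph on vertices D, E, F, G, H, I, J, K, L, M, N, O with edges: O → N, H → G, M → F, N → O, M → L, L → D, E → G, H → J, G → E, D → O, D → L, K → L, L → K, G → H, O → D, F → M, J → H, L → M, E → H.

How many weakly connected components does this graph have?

From D: component {D, F, K, L, M, N, O}.
From E: component {E, G, H, J}.
From I: component {I}.
That's 3 components.

3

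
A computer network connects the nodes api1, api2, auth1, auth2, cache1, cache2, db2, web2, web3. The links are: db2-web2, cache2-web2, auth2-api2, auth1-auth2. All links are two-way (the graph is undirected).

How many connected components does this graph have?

5

From api1: component {api1}.
From api2: component {api2, auth1, auth2}.
From cache1: component {cache1}.
From cache2: component {cache2, db2, web2}.
From web3: component {web3}.
That's 5 components.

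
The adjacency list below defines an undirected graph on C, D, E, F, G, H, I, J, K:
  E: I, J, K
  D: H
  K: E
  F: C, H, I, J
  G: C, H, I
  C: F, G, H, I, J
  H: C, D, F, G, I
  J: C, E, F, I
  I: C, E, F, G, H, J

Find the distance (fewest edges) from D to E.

3

Distance 0: D.
Distance 1: H.
Distance 2: C, F, G, I.
Distance 3: E, J — contains E.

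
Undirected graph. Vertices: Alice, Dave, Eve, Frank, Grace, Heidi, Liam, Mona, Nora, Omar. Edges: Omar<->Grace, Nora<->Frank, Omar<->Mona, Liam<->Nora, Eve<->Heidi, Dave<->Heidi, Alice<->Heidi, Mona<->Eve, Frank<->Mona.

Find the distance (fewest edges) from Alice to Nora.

5

Distance 0: Alice.
Distance 1: Heidi.
Distance 2: Dave, Eve.
Distance 3: Mona.
Distance 4: Frank, Omar.
Distance 5: Grace, Nora — contains Nora.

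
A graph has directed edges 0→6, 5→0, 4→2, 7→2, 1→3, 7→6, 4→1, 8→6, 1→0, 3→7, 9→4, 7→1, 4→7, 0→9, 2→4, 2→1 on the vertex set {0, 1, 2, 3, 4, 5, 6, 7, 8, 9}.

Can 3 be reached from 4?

Explore from 4.
Distance 1: reach 1, 2, 7.
Distance 2: reach 0, 3, 6.
Found 3.

Yes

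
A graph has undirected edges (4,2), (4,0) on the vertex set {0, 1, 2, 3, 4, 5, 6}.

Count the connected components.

5

From 0: component {0, 2, 4}.
From 1: component {1}.
From 3: component {3}.
From 5: component {5}.
From 6: component {6}.
That's 5 components.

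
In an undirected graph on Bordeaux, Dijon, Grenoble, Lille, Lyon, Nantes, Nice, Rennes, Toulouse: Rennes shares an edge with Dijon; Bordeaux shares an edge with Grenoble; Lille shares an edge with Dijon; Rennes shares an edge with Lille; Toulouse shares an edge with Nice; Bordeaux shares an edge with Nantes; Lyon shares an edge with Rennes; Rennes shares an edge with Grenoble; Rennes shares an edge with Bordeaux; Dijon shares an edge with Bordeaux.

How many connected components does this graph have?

2

From Bordeaux: component {Bordeaux, Dijon, Grenoble, Lille, Lyon, Nantes, Rennes}.
From Nice: component {Nice, Toulouse}.
That's 2 components.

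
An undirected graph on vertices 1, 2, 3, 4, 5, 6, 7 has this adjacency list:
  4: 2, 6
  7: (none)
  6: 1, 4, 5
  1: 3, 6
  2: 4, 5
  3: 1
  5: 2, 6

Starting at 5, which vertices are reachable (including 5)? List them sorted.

1, 2, 3, 4, 5, 6

Start at 5.
Its neighbours: 2, 6.
Then their neighbours: 1, 4.
Then next layer: 3.
Nothing further is reachable.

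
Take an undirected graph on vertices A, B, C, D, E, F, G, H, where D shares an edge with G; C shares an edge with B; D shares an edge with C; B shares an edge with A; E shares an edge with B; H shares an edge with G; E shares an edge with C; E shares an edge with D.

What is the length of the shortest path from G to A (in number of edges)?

Distance 0: G.
Distance 1: D, H.
Distance 2: C, E.
Distance 3: B.
Distance 4: A — contains A.

4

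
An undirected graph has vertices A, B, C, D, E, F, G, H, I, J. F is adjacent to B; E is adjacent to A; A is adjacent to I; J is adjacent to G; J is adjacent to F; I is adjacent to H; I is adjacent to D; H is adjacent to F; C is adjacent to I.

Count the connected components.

1

From A: component {A, B, C, D, E, F, G, H, I, J}.
That's 1 component.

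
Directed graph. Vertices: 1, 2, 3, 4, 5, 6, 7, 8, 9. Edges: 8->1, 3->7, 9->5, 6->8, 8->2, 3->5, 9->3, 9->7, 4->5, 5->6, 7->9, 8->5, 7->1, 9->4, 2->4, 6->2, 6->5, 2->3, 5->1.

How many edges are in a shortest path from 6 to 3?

2

Distance 0: 6.
Distance 1: 2, 5, 8.
Distance 2: 1, 3, 4 — contains 3.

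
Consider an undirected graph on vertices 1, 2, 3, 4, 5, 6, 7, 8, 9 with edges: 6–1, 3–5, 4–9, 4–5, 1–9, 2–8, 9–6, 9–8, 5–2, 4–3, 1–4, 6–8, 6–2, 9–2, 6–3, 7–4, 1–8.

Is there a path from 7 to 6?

Yes

Explore from 7.
Distance 1: reach 4.
Distance 2: reach 1, 3, 5, 9.
Distance 3: reach 2, 6, 8.
Found 6.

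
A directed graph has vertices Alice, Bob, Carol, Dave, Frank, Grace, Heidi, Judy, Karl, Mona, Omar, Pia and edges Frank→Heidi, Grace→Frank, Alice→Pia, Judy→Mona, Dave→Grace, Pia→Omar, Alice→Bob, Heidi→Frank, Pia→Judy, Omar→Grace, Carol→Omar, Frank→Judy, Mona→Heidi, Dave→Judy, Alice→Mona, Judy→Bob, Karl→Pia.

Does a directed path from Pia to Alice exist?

No

Explore from Pia.
Distance 1: reach Judy, Omar.
Distance 2: reach Bob, Grace, Mona.
Distance 3: reach Frank, Heidi.
The search from Pia is exhausted; no directed path reaches Alice.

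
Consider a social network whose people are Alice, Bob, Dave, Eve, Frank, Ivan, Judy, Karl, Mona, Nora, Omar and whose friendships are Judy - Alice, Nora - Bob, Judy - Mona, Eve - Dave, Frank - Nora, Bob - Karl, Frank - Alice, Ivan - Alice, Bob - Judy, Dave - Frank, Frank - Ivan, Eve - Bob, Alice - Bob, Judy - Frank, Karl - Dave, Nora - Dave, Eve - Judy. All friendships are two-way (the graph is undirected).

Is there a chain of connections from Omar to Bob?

Omar has no edges, so nothing is reachable from it.

No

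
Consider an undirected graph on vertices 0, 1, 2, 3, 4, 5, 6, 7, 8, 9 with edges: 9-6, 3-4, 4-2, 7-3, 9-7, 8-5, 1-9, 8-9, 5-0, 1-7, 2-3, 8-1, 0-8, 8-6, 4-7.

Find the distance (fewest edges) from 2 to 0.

Distance 0: 2.
Distance 1: 3, 4.
Distance 2: 7.
Distance 3: 1, 9.
Distance 4: 6, 8.
Distance 5: 0, 5 — contains 0.

5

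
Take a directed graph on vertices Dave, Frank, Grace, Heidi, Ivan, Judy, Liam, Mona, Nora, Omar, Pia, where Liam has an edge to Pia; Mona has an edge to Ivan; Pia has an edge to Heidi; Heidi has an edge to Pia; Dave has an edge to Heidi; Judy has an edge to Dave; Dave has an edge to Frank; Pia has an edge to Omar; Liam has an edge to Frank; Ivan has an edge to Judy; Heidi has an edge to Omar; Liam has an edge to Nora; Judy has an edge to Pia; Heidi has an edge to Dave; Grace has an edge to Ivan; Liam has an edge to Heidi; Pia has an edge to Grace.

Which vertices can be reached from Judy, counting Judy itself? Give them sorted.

Dave, Frank, Grace, Heidi, Ivan, Judy, Omar, Pia

Start at Judy.
Its neighbours: Dave, Pia.
Then their neighbours: Frank, Grace, Heidi, Omar.
Then next layer: Ivan.
Nothing further is reachable.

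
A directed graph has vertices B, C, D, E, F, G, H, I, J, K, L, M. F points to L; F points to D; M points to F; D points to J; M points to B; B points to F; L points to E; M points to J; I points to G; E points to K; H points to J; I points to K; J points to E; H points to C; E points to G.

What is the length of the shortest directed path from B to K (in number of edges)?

4

Distance 0: B.
Distance 1: F.
Distance 2: D, L.
Distance 3: E, J.
Distance 4: G, K — contains K.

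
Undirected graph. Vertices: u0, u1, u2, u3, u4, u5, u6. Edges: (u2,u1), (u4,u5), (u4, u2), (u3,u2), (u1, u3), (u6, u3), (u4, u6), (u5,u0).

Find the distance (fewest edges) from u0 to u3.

4

Distance 0: u0.
Distance 1: u5.
Distance 2: u4.
Distance 3: u2, u6.
Distance 4: u1, u3 — contains u3.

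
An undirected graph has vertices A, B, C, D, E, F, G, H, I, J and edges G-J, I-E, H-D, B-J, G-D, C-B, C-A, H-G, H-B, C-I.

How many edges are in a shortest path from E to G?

Distance 0: E.
Distance 1: I.
Distance 2: C.
Distance 3: A, B.
Distance 4: H, J.
Distance 5: D, G — contains G.

5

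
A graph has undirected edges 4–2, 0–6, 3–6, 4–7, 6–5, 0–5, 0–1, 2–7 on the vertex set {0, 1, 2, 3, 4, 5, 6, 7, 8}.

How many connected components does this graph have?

3

From 0: component {0, 1, 3, 5, 6}.
From 2: component {2, 4, 7}.
From 8: component {8}.
That's 3 components.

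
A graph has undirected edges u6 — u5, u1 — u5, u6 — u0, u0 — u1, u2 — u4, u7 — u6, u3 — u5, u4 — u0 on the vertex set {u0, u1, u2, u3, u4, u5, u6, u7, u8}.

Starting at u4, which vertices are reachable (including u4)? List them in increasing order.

Start at u4.
Its neighbours: u0, u2.
Then their neighbours: u1, u6.
Then next layer: u5, u7.
Then next layer: u3.
Nothing further is reachable.

u0, u1, u2, u3, u4, u5, u6, u7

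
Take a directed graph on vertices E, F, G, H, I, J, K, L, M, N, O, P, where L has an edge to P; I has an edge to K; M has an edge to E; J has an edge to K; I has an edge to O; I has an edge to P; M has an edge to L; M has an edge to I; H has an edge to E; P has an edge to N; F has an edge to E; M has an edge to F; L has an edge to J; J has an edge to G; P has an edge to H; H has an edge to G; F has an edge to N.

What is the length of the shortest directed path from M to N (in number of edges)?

Distance 0: M.
Distance 1: E, F, I, L.
Distance 2: J, K, N, O, P — contains N.

2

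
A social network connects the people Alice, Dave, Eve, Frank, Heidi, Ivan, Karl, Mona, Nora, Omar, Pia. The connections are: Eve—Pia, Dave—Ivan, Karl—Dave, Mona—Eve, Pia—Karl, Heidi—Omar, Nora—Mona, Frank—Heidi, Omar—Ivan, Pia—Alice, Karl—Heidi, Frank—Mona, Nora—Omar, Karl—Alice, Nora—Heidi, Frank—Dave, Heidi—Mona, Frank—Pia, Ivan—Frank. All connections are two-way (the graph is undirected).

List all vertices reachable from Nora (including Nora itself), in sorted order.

Start at Nora.
Its neighbours: Heidi, Mona, Omar.
Then their neighbours: Eve, Frank, Ivan, Karl.
Then next layer: Alice, Dave, Pia.
Every vertex is now reached.

Alice, Dave, Eve, Frank, Heidi, Ivan, Karl, Mona, Nora, Omar, Pia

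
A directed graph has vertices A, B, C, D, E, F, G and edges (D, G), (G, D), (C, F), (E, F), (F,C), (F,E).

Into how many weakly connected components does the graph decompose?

4

From A: component {A}.
From B: component {B}.
From C: component {C, E, F}.
From D: component {D, G}.
That's 4 components.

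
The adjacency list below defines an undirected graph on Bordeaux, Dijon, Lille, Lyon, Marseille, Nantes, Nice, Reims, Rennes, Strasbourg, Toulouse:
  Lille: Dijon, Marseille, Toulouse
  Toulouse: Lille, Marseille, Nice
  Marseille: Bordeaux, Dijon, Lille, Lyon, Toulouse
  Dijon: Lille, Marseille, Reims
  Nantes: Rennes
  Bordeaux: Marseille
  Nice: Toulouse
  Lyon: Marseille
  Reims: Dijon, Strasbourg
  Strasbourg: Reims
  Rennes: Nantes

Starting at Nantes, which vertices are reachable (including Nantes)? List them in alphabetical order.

Nantes, Rennes

Start at Nantes.
Its neighbours: Rennes.
Nothing further is reachable.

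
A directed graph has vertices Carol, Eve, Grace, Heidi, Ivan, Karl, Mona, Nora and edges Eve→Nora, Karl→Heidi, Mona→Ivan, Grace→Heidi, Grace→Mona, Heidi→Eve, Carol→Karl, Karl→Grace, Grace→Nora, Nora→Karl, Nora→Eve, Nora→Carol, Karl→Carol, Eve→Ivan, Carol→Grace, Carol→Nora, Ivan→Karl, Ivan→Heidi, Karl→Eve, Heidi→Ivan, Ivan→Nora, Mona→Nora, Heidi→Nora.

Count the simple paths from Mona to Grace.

Mona→Ivan→Heidi→Eve→Nora→Carol→Grace
Mona→Ivan→Heidi→Eve→Nora→Carol→Karl→Grace
Mona→Ivan→Heidi→Eve→Nora→Karl→Carol→Grace
Mona→Ivan→Heidi→Eve→Nora→Karl→Grace
Mona→Ivan→Heidi→Nora→Carol→Grace
Mona→Ivan→Heidi→Nora→Carol→Karl→Grace
Mona→Ivan→Heidi→Nora→Karl→Carol→Grace
Mona→Ivan→Heidi→Nora→Karl→Grace
... and 15 more.

23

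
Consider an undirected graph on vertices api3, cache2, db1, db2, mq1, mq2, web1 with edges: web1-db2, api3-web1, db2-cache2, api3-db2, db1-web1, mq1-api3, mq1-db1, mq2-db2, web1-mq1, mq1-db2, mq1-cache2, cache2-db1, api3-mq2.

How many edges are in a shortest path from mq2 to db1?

3

Distance 0: mq2.
Distance 1: api3, db2.
Distance 2: cache2, mq1, web1.
Distance 3: db1 — contains db1.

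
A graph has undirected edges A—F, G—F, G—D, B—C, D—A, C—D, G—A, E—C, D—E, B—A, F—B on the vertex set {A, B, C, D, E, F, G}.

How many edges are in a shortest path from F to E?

3

Distance 0: F.
Distance 1: A, B, G.
Distance 2: C, D.
Distance 3: E — contains E.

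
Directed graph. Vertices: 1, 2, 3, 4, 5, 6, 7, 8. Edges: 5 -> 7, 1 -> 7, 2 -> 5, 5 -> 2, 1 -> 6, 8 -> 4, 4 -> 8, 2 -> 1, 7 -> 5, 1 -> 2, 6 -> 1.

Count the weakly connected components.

From 1: component {1, 2, 5, 6, 7}.
From 3: component {3}.
From 4: component {4, 8}.
That's 3 components.

3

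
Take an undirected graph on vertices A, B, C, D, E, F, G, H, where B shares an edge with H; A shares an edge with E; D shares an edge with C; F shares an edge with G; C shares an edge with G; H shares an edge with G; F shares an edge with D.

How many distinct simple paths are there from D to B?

2

D–C–G–H–B
D–F–G–H–B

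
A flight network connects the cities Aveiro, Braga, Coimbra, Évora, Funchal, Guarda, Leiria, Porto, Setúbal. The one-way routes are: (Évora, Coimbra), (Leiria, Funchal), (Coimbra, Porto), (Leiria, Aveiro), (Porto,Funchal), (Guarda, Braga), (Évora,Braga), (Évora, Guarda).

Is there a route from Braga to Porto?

No

Braga has no outgoing edges, so nothing is reachable from it.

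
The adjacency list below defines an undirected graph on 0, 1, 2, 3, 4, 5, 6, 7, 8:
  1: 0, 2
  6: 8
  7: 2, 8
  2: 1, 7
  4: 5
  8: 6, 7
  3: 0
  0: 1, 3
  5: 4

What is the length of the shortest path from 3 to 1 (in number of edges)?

2

Distance 0: 3.
Distance 1: 0.
Distance 2: 1 — contains 1.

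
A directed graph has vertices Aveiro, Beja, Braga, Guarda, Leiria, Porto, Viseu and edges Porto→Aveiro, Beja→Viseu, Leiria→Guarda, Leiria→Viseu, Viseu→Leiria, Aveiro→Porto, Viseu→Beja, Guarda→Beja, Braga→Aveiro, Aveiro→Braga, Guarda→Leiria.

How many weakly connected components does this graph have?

2

From Aveiro: component {Aveiro, Braga, Porto}.
From Beja: component {Beja, Guarda, Leiria, Viseu}.
That's 2 components.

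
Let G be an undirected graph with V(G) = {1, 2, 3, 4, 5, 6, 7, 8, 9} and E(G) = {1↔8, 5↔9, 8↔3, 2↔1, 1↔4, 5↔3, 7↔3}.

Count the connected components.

2

From 1: component {1, 2, 3, 4, 5, 7, 8, 9}.
From 6: component {6}.
That's 2 components.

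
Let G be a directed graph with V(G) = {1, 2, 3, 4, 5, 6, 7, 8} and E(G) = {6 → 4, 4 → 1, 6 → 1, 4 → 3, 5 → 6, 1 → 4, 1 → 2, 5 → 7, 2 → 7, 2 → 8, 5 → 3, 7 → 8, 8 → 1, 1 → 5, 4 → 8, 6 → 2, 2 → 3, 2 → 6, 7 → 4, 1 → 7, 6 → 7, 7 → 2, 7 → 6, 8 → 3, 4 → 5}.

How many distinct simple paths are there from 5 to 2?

19

5→6→1→2
5→6→1→7→2
5→6→2
5→6→4→1→2
5→6→4→1→7→2
5→6→4→8→1→2
5→6→4→8→1→7→2
5→6→7→2
... and 11 more.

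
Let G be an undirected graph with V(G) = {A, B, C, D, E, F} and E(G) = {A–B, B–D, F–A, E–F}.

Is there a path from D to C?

No

Explore from D.
Distance 1: reach B.
Distance 2: reach A.
Distance 3: reach F.
Distance 4: reach E.
The search is exhausted without reaching C; it lies in a different component.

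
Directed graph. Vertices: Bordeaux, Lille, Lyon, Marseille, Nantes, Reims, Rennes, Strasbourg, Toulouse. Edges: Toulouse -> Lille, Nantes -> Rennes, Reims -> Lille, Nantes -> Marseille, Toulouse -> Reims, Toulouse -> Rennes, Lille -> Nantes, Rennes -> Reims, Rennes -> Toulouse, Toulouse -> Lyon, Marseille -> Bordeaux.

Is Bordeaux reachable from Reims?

Yes

Explore from Reims.
Distance 1: reach Lille.
Distance 2: reach Nantes.
Distance 3: reach Marseille, Rennes.
Distance 4: reach Bordeaux, Toulouse.
Found Bordeaux.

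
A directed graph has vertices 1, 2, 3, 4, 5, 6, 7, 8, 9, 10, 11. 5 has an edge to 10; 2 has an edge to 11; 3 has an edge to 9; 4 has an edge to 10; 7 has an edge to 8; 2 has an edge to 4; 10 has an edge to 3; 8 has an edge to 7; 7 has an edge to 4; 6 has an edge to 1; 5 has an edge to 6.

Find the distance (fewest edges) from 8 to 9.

5

Distance 0: 8.
Distance 1: 7.
Distance 2: 4.
Distance 3: 10.
Distance 4: 3.
Distance 5: 9 — contains 9.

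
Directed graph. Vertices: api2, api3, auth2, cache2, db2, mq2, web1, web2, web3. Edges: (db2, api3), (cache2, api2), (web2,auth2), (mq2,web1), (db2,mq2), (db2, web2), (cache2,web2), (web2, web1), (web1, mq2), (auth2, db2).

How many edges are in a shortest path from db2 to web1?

2

Distance 0: db2.
Distance 1: api3, mq2, web2.
Distance 2: auth2, web1 — contains web1.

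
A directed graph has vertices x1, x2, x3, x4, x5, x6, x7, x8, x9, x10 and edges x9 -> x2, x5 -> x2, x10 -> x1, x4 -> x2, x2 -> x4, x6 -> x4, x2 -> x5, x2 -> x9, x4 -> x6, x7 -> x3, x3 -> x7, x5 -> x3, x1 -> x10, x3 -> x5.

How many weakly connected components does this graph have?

3

From x1: component {x1, x10}.
From x2: component {x2, x3, x4, x5, x6, x7, x9}.
From x8: component {x8}.
That's 3 components.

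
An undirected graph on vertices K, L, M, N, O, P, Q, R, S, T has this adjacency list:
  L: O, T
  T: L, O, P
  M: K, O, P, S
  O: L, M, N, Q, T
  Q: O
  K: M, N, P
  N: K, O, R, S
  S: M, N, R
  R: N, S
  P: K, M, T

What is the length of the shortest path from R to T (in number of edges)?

3

Distance 0: R.
Distance 1: N, S.
Distance 2: K, M, O.
Distance 3: L, P, Q, T — contains T.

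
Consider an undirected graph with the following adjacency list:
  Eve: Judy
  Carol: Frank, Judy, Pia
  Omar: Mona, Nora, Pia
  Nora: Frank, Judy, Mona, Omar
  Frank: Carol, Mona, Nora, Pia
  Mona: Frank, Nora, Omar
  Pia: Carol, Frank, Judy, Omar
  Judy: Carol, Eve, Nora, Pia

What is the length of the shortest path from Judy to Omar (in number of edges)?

2

Distance 0: Judy.
Distance 1: Carol, Eve, Nora, Pia.
Distance 2: Frank, Mona, Omar — contains Omar.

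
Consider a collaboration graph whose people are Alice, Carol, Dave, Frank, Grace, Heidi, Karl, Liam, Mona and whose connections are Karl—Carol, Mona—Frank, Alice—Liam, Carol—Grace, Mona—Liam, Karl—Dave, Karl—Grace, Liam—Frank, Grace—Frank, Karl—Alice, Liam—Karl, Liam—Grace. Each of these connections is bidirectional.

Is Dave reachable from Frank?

Yes

Explore from Frank.
Distance 1: reach Grace, Liam, Mona.
Distance 2: reach Alice, Carol, Karl.
Distance 3: reach Dave.
Found Dave.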